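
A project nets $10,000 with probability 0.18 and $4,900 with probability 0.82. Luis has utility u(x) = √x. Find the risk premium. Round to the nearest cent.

E[u] = 0.18·√10000 + 0.82·√4900 = 0.18·100 + 0.82·70 = 75.4
CE = (75.4)² = 5685.16
Risk premium = EV − CE = 5818 − 5685.16 = 132.84

$132.84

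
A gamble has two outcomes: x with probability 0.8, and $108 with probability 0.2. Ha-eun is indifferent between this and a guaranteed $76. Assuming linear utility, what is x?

x = $68

0.8·x + 0.2·108 = 76
0.8·x = 76 − 21.6 = 54.4
x = 54.4 / 0.8 = 68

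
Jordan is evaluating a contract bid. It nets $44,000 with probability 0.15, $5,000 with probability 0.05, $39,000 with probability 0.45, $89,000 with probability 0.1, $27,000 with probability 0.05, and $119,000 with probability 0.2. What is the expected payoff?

EV = 0.15 × 44000 + 0.05 × 5000 + 0.45 × 39000 + 0.1 × 89000 + 0.05 × 27000 + 0.2 × 119000 = 6600 + 250 + 17550 + 8900 + 1350 + 23800 = 58450

$58,450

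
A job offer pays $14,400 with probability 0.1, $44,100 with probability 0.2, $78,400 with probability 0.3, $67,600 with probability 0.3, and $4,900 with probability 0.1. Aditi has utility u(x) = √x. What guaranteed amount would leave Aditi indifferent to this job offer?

E[u] = 0.1·√14400 + 0.2·√44100 + 0.3·√78400 + 0.3·√67600 + 0.1·√4900 = 0.1·120 + 0.2·210 + 0.3·280 + 0.3·260 + 0.1·70 = 223
CE = (223)² = 49729

$49,729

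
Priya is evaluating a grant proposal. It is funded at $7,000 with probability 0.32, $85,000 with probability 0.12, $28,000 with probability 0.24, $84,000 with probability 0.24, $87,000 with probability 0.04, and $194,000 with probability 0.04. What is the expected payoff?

$50,560

EV = 0.32 × 7000 + 0.12 × 85000 + 0.24 × 28000 + 0.24 × 84000 + 0.04 × 87000 + 0.04 × 194000 = 2240 + 10200 + 6720 + 20160 + 3480 + 7760 = 50560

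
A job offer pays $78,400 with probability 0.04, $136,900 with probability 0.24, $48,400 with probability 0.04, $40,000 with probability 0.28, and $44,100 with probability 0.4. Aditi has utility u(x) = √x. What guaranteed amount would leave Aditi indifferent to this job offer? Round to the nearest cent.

E[u] = 0.04·√78400 + 0.24·√136900 + 0.04·√48400 + 0.28·√40000 + 0.4·√44100 = 0.04·280 + 0.24·370 + 0.04·220 + 0.28·200 + 0.4·210 = 248.8
CE = (248.8)² = 61901.44

$61,901.44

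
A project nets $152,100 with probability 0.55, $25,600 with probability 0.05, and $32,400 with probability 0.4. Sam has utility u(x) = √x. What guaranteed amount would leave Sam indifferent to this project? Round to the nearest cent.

$86,730.25

E[u] = 0.55·√152100 + 0.05·√25600 + 0.4·√32400 = 0.55·390 + 0.05·160 + 0.4·180 = 294.5
CE = (294.5)² = 86730.25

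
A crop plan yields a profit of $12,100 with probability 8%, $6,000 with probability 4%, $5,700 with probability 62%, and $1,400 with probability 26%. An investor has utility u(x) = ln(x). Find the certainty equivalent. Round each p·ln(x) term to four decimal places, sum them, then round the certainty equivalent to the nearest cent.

E[u] = 0.08·ln(12100) + 0.04·ln(6000) + 0.62·ln(5700) + 0.26·ln(1400) = 0.7521 + 0.3480 + 5.3619 + 1.8835 = 8.3455
CE = e^8.3455 ≈ 4211.19

$4,211.19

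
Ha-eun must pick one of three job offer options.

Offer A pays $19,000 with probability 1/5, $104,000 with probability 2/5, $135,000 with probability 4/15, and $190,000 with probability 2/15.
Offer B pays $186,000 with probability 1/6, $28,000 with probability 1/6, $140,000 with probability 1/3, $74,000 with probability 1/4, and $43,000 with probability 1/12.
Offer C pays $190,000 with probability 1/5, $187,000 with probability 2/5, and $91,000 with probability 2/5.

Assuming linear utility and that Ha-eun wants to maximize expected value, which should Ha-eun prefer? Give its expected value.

Offer C ($149,200)

Offer A = 1/5 × 19000 + 2/5 × 104000 + 4/15 × 135000 + 2/15 × 190000 = 3800 + 41600 + 36000 + 25333.3333 = 106733.3333
Offer B = 1/6 × 186000 + 1/6 × 28000 + 1/3 × 140000 + 1/4 × 74000 + 1/12 × 43000 = 31000 + 4666.6667 + 46666.6667 + 18500 + 3583.3333 = 104416.6667
Offer C = 1/5 × 190000 + 2/5 × 187000 + 2/5 × 91000 = 38000 + 74800 + 36400 = 149200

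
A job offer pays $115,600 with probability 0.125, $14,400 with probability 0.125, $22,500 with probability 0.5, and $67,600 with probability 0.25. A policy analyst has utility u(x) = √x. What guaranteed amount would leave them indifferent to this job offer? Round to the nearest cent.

E[u] = 0.125·√115600 + 0.125·√14400 + 0.5·√22500 + 0.25·√67600 = 0.125·340 + 0.125·120 + 0.5·150 + 0.25·260 = 197.5
CE = (197.5)² = 39006.25

$39,006.25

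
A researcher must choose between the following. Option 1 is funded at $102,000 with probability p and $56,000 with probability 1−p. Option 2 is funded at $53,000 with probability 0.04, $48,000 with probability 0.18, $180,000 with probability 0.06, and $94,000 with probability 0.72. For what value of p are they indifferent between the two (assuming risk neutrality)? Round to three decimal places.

p = 0.723

EV(Option 2) = 0.04 × 53000 + 0.18 × 48000 + 0.06 × 180000 + 0.72 × 94000 = 2120 + 8640 + 10800 + 67680 = 89240
p·102000 + (1−p)·56000 = 89240
46000p + 56000 = 89240
p = (89240 − 56000) / 46000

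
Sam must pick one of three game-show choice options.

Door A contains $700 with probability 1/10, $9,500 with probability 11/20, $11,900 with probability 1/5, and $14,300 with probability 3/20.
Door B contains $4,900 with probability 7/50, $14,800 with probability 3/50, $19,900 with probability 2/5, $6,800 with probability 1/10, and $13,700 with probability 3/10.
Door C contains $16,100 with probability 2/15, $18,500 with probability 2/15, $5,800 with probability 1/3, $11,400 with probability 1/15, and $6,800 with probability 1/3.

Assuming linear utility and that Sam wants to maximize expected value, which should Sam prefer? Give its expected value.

Door B ($14,324)

Door A = 1/10 × 700 + 11/20 × 9500 + 1/5 × 11900 + 3/20 × 14300 = 70 + 5225 + 2380 + 2145 = 9820
Door B = 7/50 × 4900 + 3/50 × 14800 + 2/5 × 19900 + 1/10 × 6800 + 3/10 × 13700 = 686 + 888 + 7960 + 680 + 4110 = 14324
Door C = 2/15 × 16100 + 2/15 × 18500 + 1/3 × 5800 + 1/15 × 11400 + 1/3 × 6800 = 2146.6667 + 2466.6667 + 1933.3333 + 760 + 2266.6667 = 9573.3333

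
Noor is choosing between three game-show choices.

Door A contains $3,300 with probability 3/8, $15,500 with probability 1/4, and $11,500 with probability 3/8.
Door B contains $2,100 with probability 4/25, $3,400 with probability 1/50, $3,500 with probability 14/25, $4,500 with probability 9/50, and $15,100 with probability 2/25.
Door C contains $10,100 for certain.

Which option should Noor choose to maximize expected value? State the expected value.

Door C ($10,100)

Door A = 3/8 × 3300 + 1/4 × 15500 + 3/8 × 11500 = 1237.5 + 3875 + 4312.5 = 9425
Door B = 4/25 × 2100 + 1/50 × 3400 + 14/25 × 3500 + 9/50 × 4500 + 2/25 × 15100 = 336 + 68 + 1960 + 810 + 1208 = 4382
Door C: 10100 (certain)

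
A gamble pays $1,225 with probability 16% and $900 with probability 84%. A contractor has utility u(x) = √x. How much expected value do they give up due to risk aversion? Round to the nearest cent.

E[u] = 0.16·√1225 + 0.84·√900 = 0.16·35 + 0.84·30 = 30.8
CE = (30.8)² = 948.64
Risk premium = EV − CE = 952 − 948.64 = 3.36

$3.36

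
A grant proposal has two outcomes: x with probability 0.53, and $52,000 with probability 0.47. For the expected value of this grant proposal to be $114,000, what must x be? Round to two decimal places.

0.53·x + 0.47·52000 = 114000
0.53·x = 114000 − 24440 = 89560
x = 89560 / 0.53 = 168981.1321

x = $168,981.13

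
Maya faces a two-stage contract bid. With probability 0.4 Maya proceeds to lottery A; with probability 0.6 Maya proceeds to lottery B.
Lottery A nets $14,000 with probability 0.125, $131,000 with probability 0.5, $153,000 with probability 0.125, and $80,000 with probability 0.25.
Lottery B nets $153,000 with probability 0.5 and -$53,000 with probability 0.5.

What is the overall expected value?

EV(A) = 0.125 × 14000 + 0.5 × 131000 + 0.125 × 153000 + 0.25 × 80000 = 1750 + 65500 + 19125 + 20000 = 106375
EV(B) = 0.5 × 153000 + 0.5 × (-53000) = 76500 − 26500 = 50000
Overall = 0.4 × 106375 + 0.6 × 50000 = 42550 + 30000 = 72550

$72,550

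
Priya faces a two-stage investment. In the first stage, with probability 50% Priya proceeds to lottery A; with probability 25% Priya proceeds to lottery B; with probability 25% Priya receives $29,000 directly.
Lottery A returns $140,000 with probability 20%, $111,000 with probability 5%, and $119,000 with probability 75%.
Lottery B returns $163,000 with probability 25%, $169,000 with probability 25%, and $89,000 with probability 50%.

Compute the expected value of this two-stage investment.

EV(A) = 0.2 × 140000 + 0.05 × 111000 + 0.75 × 119000 = 28000 + 5550 + 89250 = 122800
EV(B) = 0.25 × 163000 + 0.25 × 169000 + 0.5 × 89000 = 40750 + 42250 + 44500 = 127500
Branch C: 29000 (certain)
Overall = 0.5 × 122800 + 0.25 × 127500 + 0.25 × 29000 = 61400 + 31875 + 7250 = 100525

$100,525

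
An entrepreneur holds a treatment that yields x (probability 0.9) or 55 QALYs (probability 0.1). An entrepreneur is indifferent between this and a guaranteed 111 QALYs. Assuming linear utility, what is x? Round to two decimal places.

0.9·x + 0.1·55 = 111
0.9·x = 111 − 5.5 = 105.5
x = 105.5 / 0.9 = 117.2222

x = 117.22 QALYs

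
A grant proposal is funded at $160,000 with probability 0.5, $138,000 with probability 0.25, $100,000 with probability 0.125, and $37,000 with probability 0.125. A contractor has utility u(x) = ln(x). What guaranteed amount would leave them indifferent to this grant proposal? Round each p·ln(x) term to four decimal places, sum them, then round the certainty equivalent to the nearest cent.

$121,079.18

E[u] = 0.5·ln(160000) + 0.25·ln(138000) + 0.125·ln(100000) + 0.125·ln(37000) = 5.9915 + 2.9588 + 1.4391 + 1.3148 = 11.7042
CE = e^11.7042 ≈ 121079.18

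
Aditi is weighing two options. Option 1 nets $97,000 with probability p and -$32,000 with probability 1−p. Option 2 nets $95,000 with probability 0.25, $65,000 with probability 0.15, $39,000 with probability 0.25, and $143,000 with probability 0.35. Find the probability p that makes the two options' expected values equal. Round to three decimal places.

EV(Option 2) = 0.25 × 95000 + 0.15 × 65000 + 0.25 × 39000 + 0.35 × 143000 = 23750 + 9750 + 9750 + 50050 = 93300
p·97000 + (1−p)·(-32000) = 93300
129000p − 32000 = 93300
p = (93300 + 32000) / 129000

p = 0.971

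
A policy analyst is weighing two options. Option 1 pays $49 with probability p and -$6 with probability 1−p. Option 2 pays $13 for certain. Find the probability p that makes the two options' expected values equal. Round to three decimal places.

p·49 + (1−p)·(-6) = 13
55p − 6 = 13
p = (13 + 6) / 55

p = 0.345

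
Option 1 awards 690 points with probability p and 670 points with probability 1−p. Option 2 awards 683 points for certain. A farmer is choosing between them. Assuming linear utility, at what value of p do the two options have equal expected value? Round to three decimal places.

p = 0.650

p·690 + (1−p)·670 = 683
20p + 670 = 683
p = (683 − 670) / 20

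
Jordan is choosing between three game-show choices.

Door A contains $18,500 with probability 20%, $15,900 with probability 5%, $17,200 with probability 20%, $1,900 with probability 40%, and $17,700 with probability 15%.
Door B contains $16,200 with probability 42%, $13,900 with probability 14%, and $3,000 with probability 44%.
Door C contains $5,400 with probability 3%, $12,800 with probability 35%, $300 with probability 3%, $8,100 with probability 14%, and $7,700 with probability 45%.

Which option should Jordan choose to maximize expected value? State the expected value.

Door A = 0.2 × 18500 + 0.05 × 15900 + 0.2 × 17200 + 0.4 × 1900 + 0.15 × 17700 = 3700 + 795 + 3440 + 760 + 2655 = 11350
Door B = 0.42 × 16200 + 0.14 × 13900 + 0.44 × 3000 = 6804 + 1946 + 1320 = 10070
Door C = 0.03 × 5400 + 0.35 × 12800 + 0.03 × 300 + 0.14 × 8100 + 0.45 × 7700 = 162 + 4480 + 9 + 1134 + 3465 = 9250

Door A ($11,350)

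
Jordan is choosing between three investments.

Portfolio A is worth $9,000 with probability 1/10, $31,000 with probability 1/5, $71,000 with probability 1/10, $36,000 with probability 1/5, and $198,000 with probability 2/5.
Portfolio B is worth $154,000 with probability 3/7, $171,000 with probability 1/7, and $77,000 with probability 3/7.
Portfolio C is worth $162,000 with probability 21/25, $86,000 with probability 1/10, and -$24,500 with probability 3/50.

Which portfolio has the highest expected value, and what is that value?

Portfolio A = 1/10 × 9000 + 1/5 × 31000 + 1/10 × 71000 + 1/5 × 36000 + 2/5 × 198000 = 900 + 6200 + 7100 + 7200 + 79200 = 100600
Portfolio B = 3/7 × 154000 + 1/7 × 171000 + 3/7 × 77000 = 66000 + 24428.5714 + 33000 = 123428.5714
Portfolio C = 21/25 × 162000 + 1/10 × 86000 + 3/50 × (-24500) = 136080 + 8600 − 1470 = 143210

Portfolio C ($143,210)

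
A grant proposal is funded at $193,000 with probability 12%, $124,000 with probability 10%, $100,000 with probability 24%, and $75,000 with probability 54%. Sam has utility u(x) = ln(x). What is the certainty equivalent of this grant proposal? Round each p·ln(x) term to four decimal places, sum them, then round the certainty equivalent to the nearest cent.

E[u] = 0.12·ln(193000) + 0.1·ln(124000) + 0.24·ln(100000) + 0.54·ln(75000) = 1.4605 + 1.1728 + 2.7631 + 6.0616 = 11.4580
CE = e^11.4580 ≈ 94655.57

$94,655.57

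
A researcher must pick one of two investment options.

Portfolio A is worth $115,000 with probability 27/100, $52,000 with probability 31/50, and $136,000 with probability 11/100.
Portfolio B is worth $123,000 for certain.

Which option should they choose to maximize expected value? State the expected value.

Portfolio A = 27/100 × 115000 + 31/50 × 52000 + 11/100 × 136000 = 31050 + 32240 + 14960 = 78250
Portfolio B: 123000 (certain)

Portfolio B ($123,000)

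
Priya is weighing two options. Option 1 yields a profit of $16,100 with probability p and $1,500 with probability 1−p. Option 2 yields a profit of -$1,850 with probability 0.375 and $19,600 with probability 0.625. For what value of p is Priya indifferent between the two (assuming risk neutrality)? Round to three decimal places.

EV(Option 2) = 0.375 × (-1850) + 0.625 × 19600 = -693.75 + 12250 = 11556.25
p·16100 + (1−p)·1500 = 11556.25
14600p + 1500 = 11556.25
p = (11556.25 − 1500) / 14600

p = 0.689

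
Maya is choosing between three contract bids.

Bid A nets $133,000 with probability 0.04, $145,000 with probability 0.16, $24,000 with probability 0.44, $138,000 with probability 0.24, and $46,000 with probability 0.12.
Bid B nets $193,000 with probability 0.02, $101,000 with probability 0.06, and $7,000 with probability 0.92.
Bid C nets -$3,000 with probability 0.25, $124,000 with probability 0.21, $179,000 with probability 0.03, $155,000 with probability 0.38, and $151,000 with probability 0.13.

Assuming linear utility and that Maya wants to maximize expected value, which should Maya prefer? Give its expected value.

Bid C ($109,190)

Bid A = 0.04 × 133000 + 0.16 × 145000 + 0.44 × 24000 + 0.24 × 138000 + 0.12 × 46000 = 5320 + 23200 + 10560 + 33120 + 5520 = 77720
Bid B = 0.02 × 193000 + 0.06 × 101000 + 0.92 × 7000 = 3860 + 6060 + 6440 = 16360
Bid C = 0.25 × (-3000) + 0.21 × 124000 + 0.03 × 179000 + 0.38 × 155000 + 0.13 × 151000 = -750 + 26040 + 5370 + 58900 + 19630 = 109190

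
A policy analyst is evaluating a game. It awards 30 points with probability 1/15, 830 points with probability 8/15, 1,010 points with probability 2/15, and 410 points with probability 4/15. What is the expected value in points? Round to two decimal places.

EV = 1/15 × 30 + 8/15 × 830 + 2/15 × 1010 + 4/15 × 410 = 2 + 442.6667 + 134.6667 + 109.3333 = 688.6667

688.67 points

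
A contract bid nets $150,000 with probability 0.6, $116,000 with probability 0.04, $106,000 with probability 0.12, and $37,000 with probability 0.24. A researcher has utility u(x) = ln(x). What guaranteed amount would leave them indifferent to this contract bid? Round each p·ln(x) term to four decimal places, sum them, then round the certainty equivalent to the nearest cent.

E[u] = 0.6·ln(150000) + 0.04·ln(116000) + 0.12·ln(106000) + 0.24·ln(37000) = 7.1510 + 0.4665 + 1.3885 + 2.5245 = 11.5305
CE = e^11.5305 ≈ 101772.99

$101,772.99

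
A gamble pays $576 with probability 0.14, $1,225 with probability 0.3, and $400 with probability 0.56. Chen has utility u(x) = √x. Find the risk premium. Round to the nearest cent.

$44.14

E[u] = 0.14·√576 + 0.3·√1225 + 0.56·√400 = 0.14·24 + 0.3·35 + 0.56·20 = 25.06
CE = (25.06)² = 628.0036
Risk premium = EV − CE = 672.14 − 628.0036 = 44.1364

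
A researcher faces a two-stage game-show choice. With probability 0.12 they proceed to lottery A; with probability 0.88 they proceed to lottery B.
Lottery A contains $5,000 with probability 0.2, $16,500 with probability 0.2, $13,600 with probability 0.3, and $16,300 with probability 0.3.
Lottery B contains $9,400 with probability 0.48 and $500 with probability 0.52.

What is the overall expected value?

$5,791.76

EV(A) = 0.2 × 5000 + 0.2 × 16500 + 0.3 × 13600 + 0.3 × 16300 = 1000 + 3300 + 4080 + 4890 = 13270
EV(B) = 0.48 × 9400 + 0.52 × 500 = 4512 + 260 = 4772
Overall = 0.12 × 13270 + 0.88 × 4772 = 1592.4 + 4199.36 = 5791.76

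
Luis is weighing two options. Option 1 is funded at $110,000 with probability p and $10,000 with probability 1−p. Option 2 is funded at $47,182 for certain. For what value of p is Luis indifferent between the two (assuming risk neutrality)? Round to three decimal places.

p = 0.372

p·110000 + (1−p)·10000 = 47182
100000p + 10000 = 47182
p = (47182 − 10000) / 100000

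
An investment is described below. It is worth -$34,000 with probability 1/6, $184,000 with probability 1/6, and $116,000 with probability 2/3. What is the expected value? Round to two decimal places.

EV = 1/6 × (-34000) + 1/6 × 184000 + 2/3 × 116000 = -5666.6667 + 30666.6667 + 77333.3333 = 102333.3333

$102,333.33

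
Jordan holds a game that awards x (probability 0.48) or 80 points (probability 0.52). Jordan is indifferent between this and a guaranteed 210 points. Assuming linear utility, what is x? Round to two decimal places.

0.48·x + 0.52·80 = 210
0.48·x = 210 − 41.6 = 168.4
x = 168.4 / 0.48 = 350.8333

x = 350.83 points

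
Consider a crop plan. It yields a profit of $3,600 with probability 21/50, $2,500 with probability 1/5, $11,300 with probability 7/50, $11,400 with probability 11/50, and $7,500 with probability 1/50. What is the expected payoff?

EV = 21/50 × 3600 + 1/5 × 2500 + 7/50 × 11300 + 11/50 × 11400 + 1/50 × 7500 = 1512 + 500 + 1582 + 2508 + 150 = 6252

$6,252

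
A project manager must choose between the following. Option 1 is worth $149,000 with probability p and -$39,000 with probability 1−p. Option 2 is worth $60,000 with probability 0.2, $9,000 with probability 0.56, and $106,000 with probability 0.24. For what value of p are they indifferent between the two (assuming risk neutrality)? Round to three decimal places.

EV(Option 2) = 0.2 × 60000 + 0.56 × 9000 + 0.24 × 106000 = 12000 + 5040 + 25440 = 42480
p·149000 + (1−p)·(-39000) = 42480
188000p − 39000 = 42480
p = (42480 + 39000) / 188000

p = 0.433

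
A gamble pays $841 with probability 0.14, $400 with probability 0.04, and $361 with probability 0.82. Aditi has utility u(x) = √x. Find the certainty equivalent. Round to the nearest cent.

$417.79

E[u] = 0.14·√841 + 0.04·√400 + 0.82·√361 = 0.14·29 + 0.04·20 + 0.82·19 = 20.44
CE = (20.44)² = 417.7936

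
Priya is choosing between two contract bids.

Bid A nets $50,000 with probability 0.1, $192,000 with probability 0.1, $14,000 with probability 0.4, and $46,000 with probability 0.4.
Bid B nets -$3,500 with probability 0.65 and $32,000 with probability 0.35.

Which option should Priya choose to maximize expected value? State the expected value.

Bid A = 0.1 × 50000 + 0.1 × 192000 + 0.4 × 14000 + 0.4 × 46000 = 5000 + 19200 + 5600 + 18400 = 48200
Bid B = 0.65 × (-3500) + 0.35 × 32000 = -2275 + 11200 = 8925

Bid A ($48,200)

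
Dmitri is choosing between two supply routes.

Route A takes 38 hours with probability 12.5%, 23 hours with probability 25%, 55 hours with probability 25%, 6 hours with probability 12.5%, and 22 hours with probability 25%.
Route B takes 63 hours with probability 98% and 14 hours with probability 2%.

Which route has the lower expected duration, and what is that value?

Route A (30.5 hours)

Route A = 0.125 × 38 + 0.25 × 23 + 0.25 × 55 + 0.125 × 6 + 0.25 × 22 = 4.75 + 5.75 + 13.75 + 0.75 + 5.5 = 30.5
Route B = 0.98 × 63 + 0.02 × 14 = 61.74 + 0.28 = 62.02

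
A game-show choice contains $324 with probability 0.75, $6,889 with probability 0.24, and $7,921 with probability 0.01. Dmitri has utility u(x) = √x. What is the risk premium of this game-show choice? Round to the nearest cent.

$798.39

E[u] = 0.75·√324 + 0.24·√6889 + 0.01·√7921 = 0.75·18 + 0.24·83 + 0.01·89 = 34.31
CE = (34.31)² = 1177.1761
Risk premium = EV − CE = 1975.57 − 1177.1761 = 798.3939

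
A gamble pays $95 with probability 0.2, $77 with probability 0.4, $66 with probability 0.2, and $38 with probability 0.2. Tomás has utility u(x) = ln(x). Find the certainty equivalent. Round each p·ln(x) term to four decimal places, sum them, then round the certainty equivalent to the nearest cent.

$67.61

E[u] = 0.2·ln(95) + 0.4·ln(77) + 0.2·ln(66) + 0.2·ln(38) = 0.9108 + 1.7375 + 0.8379 + 0.7275 = 4.2137
CE = e^4.2137 ≈ 67.61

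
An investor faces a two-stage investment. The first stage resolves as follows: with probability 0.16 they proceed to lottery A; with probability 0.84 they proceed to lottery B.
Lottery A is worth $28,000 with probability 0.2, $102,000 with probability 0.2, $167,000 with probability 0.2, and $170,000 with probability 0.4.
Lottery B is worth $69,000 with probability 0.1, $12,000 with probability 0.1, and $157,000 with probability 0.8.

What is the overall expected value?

$132,692

EV(A) = 0.2 × 28000 + 0.2 × 102000 + 0.2 × 167000 + 0.4 × 170000 = 5600 + 20400 + 33400 + 68000 = 127400
EV(B) = 0.1 × 69000 + 0.1 × 12000 + 0.8 × 157000 = 6900 + 1200 + 125600 = 133700
Overall = 0.16 × 127400 + 0.84 × 133700 = 20384 + 112308 = 132692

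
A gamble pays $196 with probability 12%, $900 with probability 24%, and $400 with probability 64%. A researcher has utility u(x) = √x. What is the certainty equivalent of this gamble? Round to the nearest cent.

E[u] = 0.12·√196 + 0.24·√900 + 0.64·√400 = 0.12·14 + 0.24·30 + 0.64·20 = 21.68
CE = (21.68)² = 470.0224

$470.02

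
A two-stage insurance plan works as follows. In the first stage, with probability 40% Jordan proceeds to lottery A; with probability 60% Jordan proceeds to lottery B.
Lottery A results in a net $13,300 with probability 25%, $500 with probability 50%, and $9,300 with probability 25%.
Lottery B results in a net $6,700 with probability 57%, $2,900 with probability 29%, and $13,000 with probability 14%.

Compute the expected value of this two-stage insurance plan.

EV(A) = 0.25 × 13300 + 0.5 × 500 + 0.25 × 9300 = 3325 + 250 + 2325 = 5900
EV(B) = 0.57 × 6700 + 0.29 × 2900 + 0.14 × 13000 = 3819 + 841 + 1820 = 6480
Overall = 0.4 × 5900 + 0.6 × 6480 = 2360 + 3888 = 6248

$6,248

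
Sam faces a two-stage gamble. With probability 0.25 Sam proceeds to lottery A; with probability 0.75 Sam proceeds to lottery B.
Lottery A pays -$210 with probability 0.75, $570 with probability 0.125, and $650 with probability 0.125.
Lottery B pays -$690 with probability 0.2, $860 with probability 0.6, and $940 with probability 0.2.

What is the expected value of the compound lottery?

EV(A) = 0.75 × (-210) + 0.125 × 570 + 0.125 × 650 = -157.5 + 71.25 + 81.25 = -5
EV(B) = 0.2 × (-690) + 0.6 × 860 + 0.2 × 940 = -138 + 516 + 188 = 566
Overall = 0.25 × (-5) + 0.75 × 566 = -1.25 + 424.5 = 423.25

$423.25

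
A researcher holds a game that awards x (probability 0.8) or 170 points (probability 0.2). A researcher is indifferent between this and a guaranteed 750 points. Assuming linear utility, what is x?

x = 895 points

0.8·x + 0.2·170 = 750
0.8·x = 750 − 34 = 716
x = 716 / 0.8 = 895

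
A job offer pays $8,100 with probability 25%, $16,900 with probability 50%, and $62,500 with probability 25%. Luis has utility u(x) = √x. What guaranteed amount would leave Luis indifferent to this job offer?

$22,500

E[u] = 0.25·√8100 + 0.5·√16900 + 0.25·√62500 = 0.25·90 + 0.5·130 + 0.25·250 = 150
CE = (150)² = 22500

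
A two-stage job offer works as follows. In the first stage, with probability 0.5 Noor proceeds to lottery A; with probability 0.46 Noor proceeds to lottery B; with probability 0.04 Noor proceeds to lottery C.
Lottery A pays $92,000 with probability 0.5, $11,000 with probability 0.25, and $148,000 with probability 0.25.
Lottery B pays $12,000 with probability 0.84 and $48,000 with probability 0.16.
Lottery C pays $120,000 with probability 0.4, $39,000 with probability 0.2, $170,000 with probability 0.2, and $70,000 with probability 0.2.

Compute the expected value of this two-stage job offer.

EV(A) = 0.5 × 92000 + 0.25 × 11000 + 0.25 × 148000 = 46000 + 2750 + 37000 = 85750
EV(B) = 0.84 × 12000 + 0.16 × 48000 = 10080 + 7680 = 17760
EV(C) = 0.4 × 120000 + 0.2 × 39000 + 0.2 × 170000 + 0.2 × 70000 = 48000 + 7800 + 34000 + 14000 = 103800
Overall = 0.5 × 85750 + 0.46 × 17760 + 0.04 × 103800 = 42875 + 8169.6 + 4152 = 55196.6

$55,196.60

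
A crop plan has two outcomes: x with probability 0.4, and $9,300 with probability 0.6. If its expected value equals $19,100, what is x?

x = $33,800

0.4·x + 0.6·9300 = 19100
0.4·x = 19100 − 5580 = 13520
x = 13520 / 0.4 = 33800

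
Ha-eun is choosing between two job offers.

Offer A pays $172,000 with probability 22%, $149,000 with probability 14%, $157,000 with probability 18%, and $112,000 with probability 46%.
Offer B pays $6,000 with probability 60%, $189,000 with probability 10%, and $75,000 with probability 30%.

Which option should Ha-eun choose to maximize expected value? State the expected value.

Offer A ($138,480)

Offer A = 0.22 × 172000 + 0.14 × 149000 + 0.18 × 157000 + 0.46 × 112000 = 37840 + 20860 + 28260 + 51520 = 138480
Offer B = 0.6 × 6000 + 0.1 × 189000 + 0.3 × 75000 = 3600 + 18900 + 22500 = 45000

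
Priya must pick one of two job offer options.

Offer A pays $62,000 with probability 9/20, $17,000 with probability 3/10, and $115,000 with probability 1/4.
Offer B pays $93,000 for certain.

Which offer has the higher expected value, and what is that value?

Offer B ($93,000)

Offer A = 9/20 × 62000 + 3/10 × 17000 + 1/4 × 115000 = 27900 + 5100 + 28750 = 61750
Offer B: 93000 (certain)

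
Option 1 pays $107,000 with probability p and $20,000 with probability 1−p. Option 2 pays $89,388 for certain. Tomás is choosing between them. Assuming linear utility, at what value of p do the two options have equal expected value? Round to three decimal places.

p = 0.798

p·107000 + (1−p)·20000 = 89388
87000p + 20000 = 89388
p = (89388 − 20000) / 87000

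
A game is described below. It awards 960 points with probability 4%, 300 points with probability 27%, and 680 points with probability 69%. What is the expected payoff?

588.6 points

EV = 0.04 × 960 + 0.27 × 300 + 0.69 × 680 = 38.4 + 81 + 469.2 = 588.6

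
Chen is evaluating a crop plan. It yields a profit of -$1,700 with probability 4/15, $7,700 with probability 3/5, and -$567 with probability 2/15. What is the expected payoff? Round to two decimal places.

EV = 4/15 × (-1700) + 3/5 × 7700 + 2/15 × (-567) = -453.3333 + 4620 − 75.6 = 4091.0667

$4,091.07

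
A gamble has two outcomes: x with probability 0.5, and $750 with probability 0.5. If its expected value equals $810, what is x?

0.5·x + 0.5·750 = 810
0.5·x = 810 − 375 = 435
x = 435 / 0.5 = 870

x = $870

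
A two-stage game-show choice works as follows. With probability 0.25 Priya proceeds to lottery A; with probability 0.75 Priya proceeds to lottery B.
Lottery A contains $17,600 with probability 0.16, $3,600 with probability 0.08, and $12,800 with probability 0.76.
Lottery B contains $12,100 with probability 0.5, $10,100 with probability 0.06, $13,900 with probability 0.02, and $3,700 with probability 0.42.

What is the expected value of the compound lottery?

EV(A) = 0.16 × 17600 + 0.08 × 3600 + 0.76 × 12800 = 2816 + 288 + 9728 = 12832
EV(B) = 0.5 × 12100 + 0.06 × 10100 + 0.02 × 13900 + 0.42 × 3700 = 6050 + 606 + 278 + 1554 = 8488
Overall = 0.25 × 12832 + 0.75 × 8488 = 3208 + 6366 = 9574

$9,574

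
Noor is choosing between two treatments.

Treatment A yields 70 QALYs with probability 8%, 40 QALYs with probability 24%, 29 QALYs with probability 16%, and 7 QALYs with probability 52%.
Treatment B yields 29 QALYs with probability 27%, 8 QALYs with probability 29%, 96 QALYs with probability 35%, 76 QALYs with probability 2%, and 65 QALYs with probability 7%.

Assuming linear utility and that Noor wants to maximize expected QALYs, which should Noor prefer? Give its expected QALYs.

Treatment A = 0.08 × 70 + 0.24 × 40 + 0.16 × 29 + 0.52 × 7 = 5.6 + 9.6 + 4.64 + 3.64 = 23.48
Treatment B = 0.27 × 29 + 0.29 × 8 + 0.35 × 96 + 0.02 × 76 + 0.07 × 65 = 7.83 + 2.32 + 33.6 + 1.52 + 4.55 = 49.82

Treatment B (49.82 QALYs)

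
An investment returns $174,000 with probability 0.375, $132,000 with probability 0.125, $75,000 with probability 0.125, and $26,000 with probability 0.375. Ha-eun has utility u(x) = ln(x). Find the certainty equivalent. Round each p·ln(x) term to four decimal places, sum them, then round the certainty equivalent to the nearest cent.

$74,183.72

E[u] = 0.375·ln(174000) + 0.125·ln(132000) + 0.125·ln(75000) + 0.375·ln(26000) = 4.5251 + 1.4738 + 1.4032 + 3.8122 = 11.2143
CE = e^11.2143 ≈ 74183.72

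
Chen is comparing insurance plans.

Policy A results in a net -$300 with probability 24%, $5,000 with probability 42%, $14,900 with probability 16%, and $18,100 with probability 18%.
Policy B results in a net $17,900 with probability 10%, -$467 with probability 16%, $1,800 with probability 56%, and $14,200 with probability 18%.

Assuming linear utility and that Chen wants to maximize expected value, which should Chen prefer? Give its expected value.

Policy A ($7,670)

Policy A = 0.24 × (-300) + 0.42 × 5000 + 0.16 × 14900 + 0.18 × 18100 = -72 + 2100 + 2384 + 3258 = 7670
Policy B = 0.1 × 17900 + 0.16 × (-467) + 0.56 × 1800 + 0.18 × 14200 = 1790 − 74.72 + 1008 + 2556 = 5279.28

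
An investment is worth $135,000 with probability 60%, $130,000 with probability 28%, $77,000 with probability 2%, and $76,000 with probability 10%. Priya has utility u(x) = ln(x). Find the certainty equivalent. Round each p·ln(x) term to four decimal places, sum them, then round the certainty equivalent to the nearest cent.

$124,704.22

E[u] = 0.6·ln(135000) + 0.28·ln(130000) + 0.02·ln(77000) + 0.1·ln(76000) = 7.0878 + 3.2971 + 0.2250 + 1.1238 = 11.7337
CE = e^11.7337 ≈ 124704.22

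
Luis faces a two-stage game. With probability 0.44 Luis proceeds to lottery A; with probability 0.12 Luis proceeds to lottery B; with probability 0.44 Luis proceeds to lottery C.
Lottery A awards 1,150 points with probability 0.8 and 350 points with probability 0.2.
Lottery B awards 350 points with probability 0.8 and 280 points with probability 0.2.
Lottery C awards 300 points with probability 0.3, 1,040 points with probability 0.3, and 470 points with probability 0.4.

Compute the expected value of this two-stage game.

EV(A) = 0.8 × 1150 + 0.2 × 350 = 920 + 70 = 990
EV(B) = 0.8 × 350 + 0.2 × 280 = 280 + 56 = 336
EV(C) = 0.3 × 300 + 0.3 × 1040 + 0.4 × 470 = 90 + 312 + 188 = 590
Overall = 0.44 × 990 + 0.12 × 336 + 0.44 × 590 = 435.6 + 40.32 + 259.6 = 735.52

735.52 points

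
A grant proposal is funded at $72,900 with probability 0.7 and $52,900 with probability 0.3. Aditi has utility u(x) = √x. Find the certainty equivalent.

$66,564

E[u] = 0.7·√72900 + 0.3·√52900 = 0.7·270 + 0.3·230 = 258
CE = (258)² = 66564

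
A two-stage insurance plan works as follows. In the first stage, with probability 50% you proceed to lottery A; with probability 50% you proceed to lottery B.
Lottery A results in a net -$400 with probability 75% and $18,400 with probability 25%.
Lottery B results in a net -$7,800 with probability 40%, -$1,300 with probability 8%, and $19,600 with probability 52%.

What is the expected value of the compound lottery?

EV(A) = 0.75 × (-400) + 0.25 × 18400 = -300 + 4600 = 4300
EV(B) = 0.4 × (-7800) + 0.08 × (-1300) + 0.52 × 19600 = -3120 − 104 + 10192 = 6968
Overall = 0.5 × 4300 + 0.5 × 6968 = 2150 + 3484 = 5634

$5,634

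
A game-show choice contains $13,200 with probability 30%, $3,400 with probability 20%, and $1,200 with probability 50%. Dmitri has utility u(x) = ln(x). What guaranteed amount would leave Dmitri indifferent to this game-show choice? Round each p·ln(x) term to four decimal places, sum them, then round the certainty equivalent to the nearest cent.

$3,034.19

E[u] = 0.3·ln(13200) + 0.2·ln(3400) + 0.5·ln(1200) = 2.8464 + 1.6263 + 3.5450 = 8.0177
CE = e^8.0177 ≈ 3034.19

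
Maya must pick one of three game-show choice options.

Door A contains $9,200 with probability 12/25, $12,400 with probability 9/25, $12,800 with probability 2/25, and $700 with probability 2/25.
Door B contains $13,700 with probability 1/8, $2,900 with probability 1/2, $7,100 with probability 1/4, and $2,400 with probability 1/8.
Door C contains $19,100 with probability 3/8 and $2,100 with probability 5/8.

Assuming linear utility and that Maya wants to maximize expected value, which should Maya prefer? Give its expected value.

Door A ($9,960)

Door A = 12/25 × 9200 + 9/25 × 12400 + 2/25 × 12800 + 2/25 × 700 = 4416 + 4464 + 1024 + 56 = 9960
Door B = 1/8 × 13700 + 1/2 × 2900 + 1/4 × 7100 + 1/8 × 2400 = 1712.5 + 1450 + 1775 + 300 = 5237.5
Door C = 3/8 × 19100 + 5/8 × 2100 = 7162.5 + 1312.5 = 8475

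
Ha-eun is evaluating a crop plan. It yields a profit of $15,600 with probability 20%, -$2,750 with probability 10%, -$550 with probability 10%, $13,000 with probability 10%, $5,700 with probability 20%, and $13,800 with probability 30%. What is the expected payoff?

$9,370

EV = 0.2 × 15600 + 0.1 × (-2750) + 0.1 × (-550) + 0.1 × 13000 + 0.2 × 5700 + 0.3 × 13800 = 3120 − 275 − 55 + 1300 + 1140 + 4140 = 9370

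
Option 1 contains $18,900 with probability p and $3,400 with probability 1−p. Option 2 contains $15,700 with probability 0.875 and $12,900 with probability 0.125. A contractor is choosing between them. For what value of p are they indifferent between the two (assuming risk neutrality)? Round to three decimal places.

EV(Option 2) = 0.875 × 15700 + 0.125 × 12900 = 13737.5 + 1612.5 = 15350
p·18900 + (1−p)·3400 = 15350
15500p + 3400 = 15350
p = (15350 − 3400) / 15500

p = 0.771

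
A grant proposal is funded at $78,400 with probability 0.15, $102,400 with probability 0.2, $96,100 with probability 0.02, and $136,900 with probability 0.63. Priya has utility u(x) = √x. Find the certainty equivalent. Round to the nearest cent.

$119,232.09

E[u] = 0.15·√78400 + 0.2·√102400 + 0.02·√96100 + 0.63·√136900 = 0.15·280 + 0.2·320 + 0.02·310 + 0.63·370 = 345.3
CE = (345.3)² = 119232.09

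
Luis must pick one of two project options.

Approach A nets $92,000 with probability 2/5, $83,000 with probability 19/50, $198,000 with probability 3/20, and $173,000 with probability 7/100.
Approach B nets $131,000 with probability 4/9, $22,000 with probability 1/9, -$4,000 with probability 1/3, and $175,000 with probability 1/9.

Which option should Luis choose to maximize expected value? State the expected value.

Approach A = 2/5 × 92000 + 19/50 × 83000 + 3/20 × 198000 + 7/100 × 173000 = 36800 + 31540 + 29700 + 12110 = 110150
Approach B = 4/9 × 131000 + 1/9 × 22000 + 1/3 × (-4000) + 1/9 × 175000 = 58222.2222 + 2444.4444 − 1333.3333 + 19444.4444 = 78777.7778

Approach A ($110,150)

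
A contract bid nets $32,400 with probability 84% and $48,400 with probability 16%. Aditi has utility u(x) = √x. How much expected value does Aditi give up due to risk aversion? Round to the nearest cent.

$215.04

E[u] = 0.84·√32400 + 0.16·√48400 = 0.84·180 + 0.16·220 = 186.4
CE = (186.4)² = 34744.96
Risk premium = EV − CE = 34960 − 34744.96 = 215.04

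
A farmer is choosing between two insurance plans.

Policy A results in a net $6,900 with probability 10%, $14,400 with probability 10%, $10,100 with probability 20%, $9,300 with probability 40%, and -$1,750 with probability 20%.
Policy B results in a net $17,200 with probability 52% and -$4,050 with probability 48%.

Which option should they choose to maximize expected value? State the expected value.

Policy A ($7,520)

Policy A = 0.1 × 6900 + 0.1 × 14400 + 0.2 × 10100 + 0.4 × 9300 + 0.2 × (-1750) = 690 + 1440 + 2020 + 3720 − 350 = 7520
Policy B = 0.52 × 17200 + 0.48 × (-4050) = 8944 − 1944 = 7000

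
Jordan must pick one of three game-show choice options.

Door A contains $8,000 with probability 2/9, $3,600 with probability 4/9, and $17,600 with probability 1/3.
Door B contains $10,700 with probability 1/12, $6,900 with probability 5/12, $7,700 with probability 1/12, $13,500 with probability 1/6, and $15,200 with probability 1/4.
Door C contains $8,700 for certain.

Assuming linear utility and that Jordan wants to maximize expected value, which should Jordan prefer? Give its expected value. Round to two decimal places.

Door A = 2/9 × 8000 + 4/9 × 3600 + 1/3 × 17600 = 1777.7778 + 1600 + 5866.6667 = 9244.4444
Door B = 1/12 × 10700 + 5/12 × 6900 + 1/12 × 7700 + 1/6 × 13500 + 1/4 × 15200 = 891.6667 + 2875 + 641.6667 + 2250 + 3800 = 10458.3333
Door C: 8700 (certain)

Door B ($10,458.33)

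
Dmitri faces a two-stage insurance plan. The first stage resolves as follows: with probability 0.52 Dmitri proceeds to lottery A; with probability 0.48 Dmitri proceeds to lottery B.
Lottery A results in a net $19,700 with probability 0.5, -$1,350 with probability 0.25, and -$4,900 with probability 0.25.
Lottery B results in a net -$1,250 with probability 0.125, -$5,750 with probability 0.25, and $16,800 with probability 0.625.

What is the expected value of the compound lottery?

$8,584.50

EV(A) = 0.5 × 19700 + 0.25 × (-1350) + 0.25 × (-4900) = 9850 − 337.5 − 1225 = 8287.5
EV(B) = 0.125 × (-1250) + 0.25 × (-5750) + 0.625 × 16800 = -156.25 − 1437.5 + 10500 = 8906.25
Overall = 0.52 × 8287.5 + 0.48 × 8906.25 = 4309.5 + 4275 = 8584.5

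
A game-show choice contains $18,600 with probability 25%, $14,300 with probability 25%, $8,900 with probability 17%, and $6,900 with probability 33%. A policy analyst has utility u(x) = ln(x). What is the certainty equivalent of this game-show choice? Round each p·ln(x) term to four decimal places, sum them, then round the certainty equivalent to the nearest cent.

E[u] = 0.25·ln(18600) + 0.25·ln(14300) + 0.17·ln(8900) + 0.33·ln(6900) = 2.4577 + 2.3920 + 1.5459 + 2.9170 = 9.3126
CE = e^9.3126 ≈ 11076.71

$11,076.71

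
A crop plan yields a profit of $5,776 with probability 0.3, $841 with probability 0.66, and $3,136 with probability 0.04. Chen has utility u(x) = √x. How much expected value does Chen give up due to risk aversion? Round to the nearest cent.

E[u] = 0.3·√5776 + 0.66·√841 + 0.04·√3136 = 0.3·76 + 0.66·29 + 0.04·56 = 44.18
CE = (44.18)² = 1951.8724
Risk premium = EV − CE = 2413.3 − 1951.8724 = 461.4276

$461.43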